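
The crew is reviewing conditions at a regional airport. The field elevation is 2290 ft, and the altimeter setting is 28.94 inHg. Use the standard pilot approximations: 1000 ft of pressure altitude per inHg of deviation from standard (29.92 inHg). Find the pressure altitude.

3270 ft

Pressure correction = (29.92 − 28.94) × 1000 = +980 ft.
Pressure altitude = 2290 + (+980) = 3270 ft.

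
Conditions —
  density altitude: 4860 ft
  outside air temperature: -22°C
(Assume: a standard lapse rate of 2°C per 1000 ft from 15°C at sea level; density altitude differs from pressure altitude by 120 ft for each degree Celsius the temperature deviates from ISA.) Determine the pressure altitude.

DA = PA + 120 × (OAT − (15 − 2·PA/1000)) = PA + 120·OAT − 1800 + 0.24·PA = 1.24·PA + 120·OAT − 1800.
So 1.24·PA = 4860 − 120 × (-22) + 1800 = 9300.
PA = 9300 / 1.24 = 7500 ft.

7500 ft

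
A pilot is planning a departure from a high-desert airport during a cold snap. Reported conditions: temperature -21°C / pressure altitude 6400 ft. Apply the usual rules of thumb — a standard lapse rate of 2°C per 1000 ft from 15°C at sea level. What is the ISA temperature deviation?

ISA temperature at 6400 ft = 15 − 2 × (6400/1000) = 2.2°C.
Deviation = OAT − ISA = -21 − 2.2 = -23.2°C.

ISA-23.2°C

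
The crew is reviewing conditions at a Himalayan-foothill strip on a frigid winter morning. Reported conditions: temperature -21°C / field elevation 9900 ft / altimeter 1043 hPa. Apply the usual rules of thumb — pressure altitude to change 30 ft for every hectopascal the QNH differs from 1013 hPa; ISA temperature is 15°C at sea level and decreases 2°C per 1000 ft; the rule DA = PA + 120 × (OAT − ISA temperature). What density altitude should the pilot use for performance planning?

6840 ft

Pressure altitude = 9900 + (1013 − 1043) × 30 = 9900 + (-900) = 9000 ft.
ISA temperature at 9000 ft = 15 − 2 × (9000/1000) = -3°C.
ISA deviation = -21 − (-3) = -18°C.
Density altitude = 9000 + 120 × (-18) = 6840 ft.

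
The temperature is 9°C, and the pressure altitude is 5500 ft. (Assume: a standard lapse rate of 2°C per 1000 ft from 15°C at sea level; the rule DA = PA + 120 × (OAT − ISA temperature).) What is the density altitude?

6100 ft

ISA temperature at 5500 ft = 15 − 2 × (5500/1000) = 4°C.
ISA deviation = 9 − 4 = +5°C.
Density altitude = 5500 + 120 × (5) = 5500 + (+600) = 6100 ft.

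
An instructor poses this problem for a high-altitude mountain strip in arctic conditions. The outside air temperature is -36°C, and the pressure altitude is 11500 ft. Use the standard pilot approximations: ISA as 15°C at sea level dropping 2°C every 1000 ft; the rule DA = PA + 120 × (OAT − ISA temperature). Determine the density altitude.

8140 ft

ISA temperature at 11500 ft = 15 − 2 × (11500/1000) = -8°C.
ISA deviation = -36 − (-8) = -28°C.
Density altitude = 11500 + 120 × (-28) = 11500 + (-3360) = 8140 ft.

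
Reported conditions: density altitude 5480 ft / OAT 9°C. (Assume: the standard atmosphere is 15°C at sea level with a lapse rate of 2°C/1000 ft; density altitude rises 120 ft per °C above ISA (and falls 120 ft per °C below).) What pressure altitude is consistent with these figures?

5000 ft

DA = PA + 120 × (OAT − (15 − 2·PA/1000)) = PA + 120·OAT − 1800 + 0.24·PA = 1.24·PA + 120·OAT − 1800.
So 1.24·PA = 5480 − 120 × 9 + 1800 = 6200.
PA = 6200 / 1.24 = 5000 ft.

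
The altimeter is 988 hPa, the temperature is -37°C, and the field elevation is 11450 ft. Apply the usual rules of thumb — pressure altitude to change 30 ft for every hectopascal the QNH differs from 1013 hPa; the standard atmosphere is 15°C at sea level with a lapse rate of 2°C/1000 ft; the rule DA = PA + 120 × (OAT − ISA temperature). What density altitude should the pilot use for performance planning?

Pressure altitude = 11450 + (1013 − 988) × 30 = 11450 + (+750) = 12200 ft.
ISA temperature at 12200 ft = 15 − 2 × (12200/1000) = -9.4°C.
ISA deviation = -37 − (-9.4) = -27.6°C.
Density altitude = 12200 + 120 × (-27.6) = 8888 ft.

8888 ft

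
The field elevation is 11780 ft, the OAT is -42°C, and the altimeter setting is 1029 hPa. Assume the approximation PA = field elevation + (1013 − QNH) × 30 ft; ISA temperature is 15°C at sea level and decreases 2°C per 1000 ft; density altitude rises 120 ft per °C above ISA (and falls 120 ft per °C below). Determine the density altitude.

Pressure altitude = 11780 + (1013 − 1029) × 30 = 11780 + (-480) = 11300 ft.
ISA temperature at 11300 ft = 15 − 2 × (11300/1000) = -7.6°C.
ISA deviation = -42 − (-7.6) = -34.4°C.
Density altitude = 11300 + 120 × (-34.4) = 7172 ft.

7172 ft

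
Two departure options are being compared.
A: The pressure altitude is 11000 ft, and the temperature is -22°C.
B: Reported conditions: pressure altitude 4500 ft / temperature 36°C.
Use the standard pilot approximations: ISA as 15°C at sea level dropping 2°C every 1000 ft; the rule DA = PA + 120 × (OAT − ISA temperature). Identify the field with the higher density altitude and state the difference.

A by 1100 ft

A: ISA temp = -7°C, deviation -15°C, DA = 11000 + 120 × (-15) = 9200 ft.
B: ISA temp = 6°C, deviation +30°C, DA = 4500 + 120 × 30 = 8100 ft.
A is higher by 9200 − 8100 = 1100 ft.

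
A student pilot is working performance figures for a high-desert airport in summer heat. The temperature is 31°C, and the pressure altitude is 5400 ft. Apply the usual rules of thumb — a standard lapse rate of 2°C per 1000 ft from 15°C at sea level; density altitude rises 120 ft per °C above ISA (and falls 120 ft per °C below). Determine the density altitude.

ISA temperature at 5400 ft = 15 − 2 × (5400/1000) = 4.2°C.
ISA deviation = 31 − 4.2 = +26.8°C.
Density altitude = 5400 + 120 × (26.8) = 5400 + (+3216) = 8616 ft.

8616 ft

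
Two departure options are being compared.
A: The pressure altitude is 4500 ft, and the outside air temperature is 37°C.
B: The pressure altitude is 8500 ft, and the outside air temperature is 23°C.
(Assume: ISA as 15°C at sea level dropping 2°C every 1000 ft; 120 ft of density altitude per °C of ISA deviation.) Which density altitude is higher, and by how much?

A: ISA temp = 6°C, deviation +31°C, DA = 4500 + 120 × 31 = 8220 ft.
B: ISA temp = -2°C, deviation +25°C, DA = 8500 + 120 × 25 = 11500 ft.
B is higher by 11500 − 8220 = 3280 ft.

B by 3280 ft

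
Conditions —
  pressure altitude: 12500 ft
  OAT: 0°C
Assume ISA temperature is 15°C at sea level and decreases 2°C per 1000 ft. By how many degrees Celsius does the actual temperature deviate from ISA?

ISA+10°C

ISA temperature at 12500 ft = 15 − 2 × (12500/1000) = -10°C.
Deviation = OAT − ISA = 0 − (-10) = +10°C.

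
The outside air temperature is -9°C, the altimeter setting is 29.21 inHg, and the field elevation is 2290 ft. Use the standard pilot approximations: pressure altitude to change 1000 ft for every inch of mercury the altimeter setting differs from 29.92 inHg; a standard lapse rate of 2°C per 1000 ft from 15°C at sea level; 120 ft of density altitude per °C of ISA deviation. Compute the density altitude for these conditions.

Pressure altitude = 2290 + (29.92 − 29.21) × 1000 = 2290 + (+710) = 3000 ft.
ISA temperature at 3000 ft = 15 − 2 × (3000/1000) = 9°C.
ISA deviation = -9 − 9 = -18°C.
Density altitude = 3000 + 120 × (-18) = 840 ft.

840 ft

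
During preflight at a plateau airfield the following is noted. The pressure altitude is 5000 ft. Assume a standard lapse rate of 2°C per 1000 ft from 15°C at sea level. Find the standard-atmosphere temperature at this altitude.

5°C

ISA temperature = 15 − 2 × (5000/1000) = 15 − 10 = 5°C.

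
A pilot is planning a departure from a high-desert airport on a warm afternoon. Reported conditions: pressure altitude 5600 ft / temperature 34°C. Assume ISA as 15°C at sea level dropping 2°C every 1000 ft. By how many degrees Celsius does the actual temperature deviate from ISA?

ISA temperature at 5600 ft = 15 − 2 × (5600/1000) = 3.8°C.
Deviation = OAT − ISA = 34 − 3.8 = +30.2°C.

ISA+30.2°C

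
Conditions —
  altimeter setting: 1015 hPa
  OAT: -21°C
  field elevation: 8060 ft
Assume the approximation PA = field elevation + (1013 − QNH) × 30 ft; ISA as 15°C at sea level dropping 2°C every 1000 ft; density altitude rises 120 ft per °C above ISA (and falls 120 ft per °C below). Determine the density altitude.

Pressure altitude = 8060 + (1013 − 1015) × 30 = 8060 + (-60) = 8000 ft.
ISA temperature at 8000 ft = 15 − 2 × (8000/1000) = -1°C.
ISA deviation = -21 − (-1) = -20°C.
Density altitude = 8000 + 120 × (-20) = 5600 ft.

5600 ft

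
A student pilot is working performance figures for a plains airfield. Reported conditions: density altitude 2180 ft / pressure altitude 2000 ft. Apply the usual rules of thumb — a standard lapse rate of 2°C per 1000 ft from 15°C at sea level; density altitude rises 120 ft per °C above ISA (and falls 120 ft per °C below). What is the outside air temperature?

12.5°C

Density altitude − pressure altitude = 2180 − 2000 = +180 ft.
At 120 ft/°C that is an ISA deviation of 180/120 = +1.5°C.
ISA temperature at 2000 ft = 15 − 2 × (2000/1000) = 11°C.
OAT = ISA + deviation = 11 + (+1.5) = 12.5°C.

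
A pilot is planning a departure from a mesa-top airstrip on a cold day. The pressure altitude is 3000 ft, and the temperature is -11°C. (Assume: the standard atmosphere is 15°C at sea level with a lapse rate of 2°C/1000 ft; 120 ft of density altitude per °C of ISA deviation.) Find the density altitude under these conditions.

ISA temperature at 3000 ft = 15 − 2 × (3000/1000) = 9°C.
ISA deviation = -11 − 9 = -20°C.
Density altitude = 3000 + 120 × (-20) = 3000 + (-2400) = 600 ft.

600 ft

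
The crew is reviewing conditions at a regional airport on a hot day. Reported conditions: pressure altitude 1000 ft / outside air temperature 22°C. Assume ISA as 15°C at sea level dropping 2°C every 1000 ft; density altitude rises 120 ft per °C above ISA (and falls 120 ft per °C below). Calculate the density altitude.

ISA temperature at 1000 ft = 15 − 2 × (1000/1000) = 13°C.
ISA deviation = 22 − 13 = +9°C.
Density altitude = 1000 + 120 × (9) = 1000 + (+1080) = 2080 ft.

2080 ft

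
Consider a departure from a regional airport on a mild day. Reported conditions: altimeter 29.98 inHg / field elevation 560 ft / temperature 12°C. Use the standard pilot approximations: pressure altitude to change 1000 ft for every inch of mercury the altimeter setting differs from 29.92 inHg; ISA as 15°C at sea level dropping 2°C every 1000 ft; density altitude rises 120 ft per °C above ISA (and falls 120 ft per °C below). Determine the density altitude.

260 ft

Pressure altitude = 560 + (29.92 − 29.98) × 1000 = 560 + (-60) = 500 ft.
ISA temperature at 500 ft = 15 − 2 × (500/1000) = 14°C.
ISA deviation = 12 − 14 = -2°C.
Density altitude = 500 + 120 × (-2) = 260 ft.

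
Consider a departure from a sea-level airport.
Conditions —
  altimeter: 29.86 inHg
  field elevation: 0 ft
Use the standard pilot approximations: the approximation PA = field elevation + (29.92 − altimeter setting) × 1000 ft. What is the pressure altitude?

Pressure correction = (29.92 − 29.86) × 1000 = +60 ft.
Pressure altitude = 0 + (+60) = 60 ft.

60 ft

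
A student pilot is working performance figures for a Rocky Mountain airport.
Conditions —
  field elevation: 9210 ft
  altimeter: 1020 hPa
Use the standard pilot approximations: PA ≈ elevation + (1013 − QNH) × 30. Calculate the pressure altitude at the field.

Pressure correction = (1013 − 1020) × 30 = -210 ft.
Pressure altitude = 9210 + (-210) = 9000 ft.

9000 ft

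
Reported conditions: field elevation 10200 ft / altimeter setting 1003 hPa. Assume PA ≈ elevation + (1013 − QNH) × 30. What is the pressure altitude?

10500 ft

Pressure correction = (1013 − 1003) × 30 = +300 ft.
Pressure altitude = 10200 + (+300) = 10500 ft.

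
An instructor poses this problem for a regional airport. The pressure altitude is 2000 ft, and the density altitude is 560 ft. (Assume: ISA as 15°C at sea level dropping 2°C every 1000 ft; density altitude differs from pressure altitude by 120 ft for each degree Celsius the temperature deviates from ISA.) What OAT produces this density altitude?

Density altitude − pressure altitude = 560 − 2000 = -1440 ft.
At 120 ft/°C that is an ISA deviation of -1440/120 = -12°C.
ISA temperature at 2000 ft = 15 − 2 × (2000/1000) = 11°C.
OAT = ISA + deviation = 11 + (-12) = -1°C.

-1°C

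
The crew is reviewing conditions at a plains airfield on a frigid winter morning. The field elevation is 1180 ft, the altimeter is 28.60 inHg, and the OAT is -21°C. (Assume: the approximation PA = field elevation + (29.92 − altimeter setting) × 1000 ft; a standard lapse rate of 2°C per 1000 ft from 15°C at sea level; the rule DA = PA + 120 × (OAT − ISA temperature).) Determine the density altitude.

Pressure altitude = 1180 + (29.92 − 28.60) × 1000 = 1180 + (+1320) = 2500 ft.
ISA temperature at 2500 ft = 15 − 2 × (2500/1000) = 10°C.
ISA deviation = -21 − 10 = -31°C.
Density altitude = 2500 + 120 × (-31) = -1220 ft.

-1220 ft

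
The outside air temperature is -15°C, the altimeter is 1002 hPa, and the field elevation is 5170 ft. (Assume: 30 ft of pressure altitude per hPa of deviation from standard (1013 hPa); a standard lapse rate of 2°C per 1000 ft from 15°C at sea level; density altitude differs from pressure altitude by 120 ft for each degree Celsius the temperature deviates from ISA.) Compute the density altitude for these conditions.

Pressure altitude = 5170 + (1013 − 1002) × 30 = 5170 + (+330) = 5500 ft.
ISA temperature at 5500 ft = 15 − 2 × (5500/1000) = 4°C.
ISA deviation = -15 − 4 = -19°C.
Density altitude = 5500 + 120 × (-19) = 3220 ft.

3220 ft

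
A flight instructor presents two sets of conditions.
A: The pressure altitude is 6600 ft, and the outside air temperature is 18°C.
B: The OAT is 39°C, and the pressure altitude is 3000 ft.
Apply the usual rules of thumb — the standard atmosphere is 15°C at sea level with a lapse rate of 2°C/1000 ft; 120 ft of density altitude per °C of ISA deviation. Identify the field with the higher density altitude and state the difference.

A: ISA temp = 1.8°C, deviation +16.2°C, DA = 6600 + 120 × 16.2 = 8544 ft.
B: ISA temp = 9°C, deviation +30°C, DA = 3000 + 120 × 30 = 6600 ft.
A is higher by 8544 − 6600 = 1944 ft.

A by 1944 ft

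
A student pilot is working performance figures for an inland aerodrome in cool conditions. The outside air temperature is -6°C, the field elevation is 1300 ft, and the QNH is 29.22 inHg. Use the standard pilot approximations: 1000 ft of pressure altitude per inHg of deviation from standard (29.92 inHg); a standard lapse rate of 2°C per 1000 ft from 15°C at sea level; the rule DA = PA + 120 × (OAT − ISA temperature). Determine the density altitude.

-40 ft

Pressure altitude = 1300 + (29.92 − 29.22) × 1000 = 1300 + (+700) = 2000 ft.
ISA temperature at 2000 ft = 15 − 2 × (2000/1000) = 11°C.
ISA deviation = -6 − 11 = -17°C.
Density altitude = 2000 + 120 × (-17) = -40 ft.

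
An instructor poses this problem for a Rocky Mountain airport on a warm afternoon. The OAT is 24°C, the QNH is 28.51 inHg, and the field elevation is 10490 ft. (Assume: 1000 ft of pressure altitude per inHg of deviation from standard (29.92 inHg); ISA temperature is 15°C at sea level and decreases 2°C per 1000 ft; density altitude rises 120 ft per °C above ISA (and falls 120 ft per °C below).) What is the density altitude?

Pressure altitude = 10490 + (29.92 − 28.51) × 1000 = 10490 + (+1410) = 11900 ft.
ISA temperature at 11900 ft = 15 − 2 × (11900/1000) = -8.8°C.
ISA deviation = 24 − (-8.8) = +32.8°C.
Density altitude = 11900 + 120 × (32.8) = 15836 ft.

15836 ft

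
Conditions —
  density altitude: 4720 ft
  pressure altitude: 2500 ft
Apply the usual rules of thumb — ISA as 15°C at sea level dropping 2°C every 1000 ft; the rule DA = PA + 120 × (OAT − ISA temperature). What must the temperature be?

Density altitude − pressure altitude = 4720 − 2500 = +2220 ft.
At 120 ft/°C that is an ISA deviation of 2220/120 = +18.5°C.
ISA temperature at 2500 ft = 15 − 2 × (2500/1000) = 10°C.
OAT = ISA + deviation = 10 + (+18.5) = 28.5°C.

28.5°C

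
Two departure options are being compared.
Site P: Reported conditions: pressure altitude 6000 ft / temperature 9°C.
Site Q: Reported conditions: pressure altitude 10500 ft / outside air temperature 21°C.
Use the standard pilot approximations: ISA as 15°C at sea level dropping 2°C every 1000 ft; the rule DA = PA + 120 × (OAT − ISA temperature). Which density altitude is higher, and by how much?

Site Q by 7020 ft

Site P: ISA temp = 3°C, deviation +6°C, DA = 6000 + 120 × 6 = 6720 ft.
Site Q: ISA temp = -6°C, deviation +27°C, DA = 10500 + 120 × 27 = 13740 ft.
Site Q is higher by 13740 − 6720 = 7020 ft.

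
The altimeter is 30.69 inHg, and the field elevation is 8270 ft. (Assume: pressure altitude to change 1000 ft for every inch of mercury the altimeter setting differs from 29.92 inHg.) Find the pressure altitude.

Pressure correction = (29.92 − 30.69) × 1000 = -770 ft.
Pressure altitude = 8270 + (-770) = 7500 ft.

7500 ft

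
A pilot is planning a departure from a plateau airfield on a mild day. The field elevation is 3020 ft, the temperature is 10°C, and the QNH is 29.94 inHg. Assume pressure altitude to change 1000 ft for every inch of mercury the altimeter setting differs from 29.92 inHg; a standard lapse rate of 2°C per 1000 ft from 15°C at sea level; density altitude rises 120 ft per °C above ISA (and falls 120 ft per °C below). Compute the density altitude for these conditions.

3120 ft

Pressure altitude = 3020 + (29.92 − 29.94) × 1000 = 3020 + (-20) = 3000 ft.
ISA temperature at 3000 ft = 15 − 2 × (3000/1000) = 9°C.
ISA deviation = 10 − 9 = +1°C.
Density altitude = 3000 + 120 × (1) = 3120 ft.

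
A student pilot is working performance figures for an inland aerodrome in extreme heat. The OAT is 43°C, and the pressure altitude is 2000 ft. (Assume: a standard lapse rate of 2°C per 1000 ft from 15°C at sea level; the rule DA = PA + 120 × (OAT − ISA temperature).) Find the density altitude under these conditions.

5840 ft

ISA temperature at 2000 ft = 15 − 2 × (2000/1000) = 11°C.
ISA deviation = 43 − 11 = +32°C.
Density altitude = 2000 + 120 × (32) = 2000 + (+3840) = 5840 ft.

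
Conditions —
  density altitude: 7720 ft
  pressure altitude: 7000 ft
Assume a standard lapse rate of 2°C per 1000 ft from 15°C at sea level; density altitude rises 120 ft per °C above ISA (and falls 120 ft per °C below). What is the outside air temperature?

Density altitude − pressure altitude = 7720 − 7000 = +720 ft.
At 120 ft/°C that is an ISA deviation of 720/120 = +6°C.
ISA temperature at 7000 ft = 15 − 2 × (7000/1000) = 1°C.
OAT = ISA + deviation = 1 + (+6) = 7°C.

7°C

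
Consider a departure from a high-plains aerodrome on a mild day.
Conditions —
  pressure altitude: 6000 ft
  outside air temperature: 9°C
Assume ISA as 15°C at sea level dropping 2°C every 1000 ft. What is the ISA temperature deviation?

ISA temperature at 6000 ft = 15 − 2 × (6000/1000) = 3°C.
Deviation = OAT − ISA = 9 − 3 = +6°C.

ISA+6°C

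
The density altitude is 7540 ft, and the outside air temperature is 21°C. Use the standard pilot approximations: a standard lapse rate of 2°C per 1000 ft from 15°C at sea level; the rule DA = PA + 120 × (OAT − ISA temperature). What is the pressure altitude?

5500 ft

DA = PA + 120 × (OAT − (15 − 2·PA/1000)) = PA + 120·OAT − 1800 + 0.24·PA = 1.24·PA + 120·OAT − 1800.
So 1.24·PA = 7540 − 120 × 21 + 1800 = 6820.
PA = 6820 / 1.24 = 5500 ft.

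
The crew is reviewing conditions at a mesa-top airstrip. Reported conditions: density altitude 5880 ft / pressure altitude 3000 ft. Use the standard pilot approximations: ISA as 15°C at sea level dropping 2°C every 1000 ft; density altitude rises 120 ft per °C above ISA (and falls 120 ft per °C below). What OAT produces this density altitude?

Density altitude − pressure altitude = 5880 − 3000 = +2880 ft.
At 120 ft/°C that is an ISA deviation of 2880/120 = +24°C.
ISA temperature at 3000 ft = 15 − 2 × (3000/1000) = 9°C.
OAT = ISA + deviation = 9 + (+24) = 33°C.

33°C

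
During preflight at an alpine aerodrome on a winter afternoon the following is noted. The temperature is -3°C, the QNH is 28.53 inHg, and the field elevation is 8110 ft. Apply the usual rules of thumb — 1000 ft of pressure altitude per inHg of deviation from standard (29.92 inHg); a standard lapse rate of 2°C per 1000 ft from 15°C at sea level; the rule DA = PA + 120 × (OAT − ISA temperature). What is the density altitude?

9620 ft

Pressure altitude = 8110 + (29.92 − 28.53) × 1000 = 8110 + (+1390) = 9500 ft.
ISA temperature at 9500 ft = 15 − 2 × (9500/1000) = -4°C.
ISA deviation = -3 − (-4) = +1°C.
Density altitude = 9500 + 120 × (1) = 9620 ft.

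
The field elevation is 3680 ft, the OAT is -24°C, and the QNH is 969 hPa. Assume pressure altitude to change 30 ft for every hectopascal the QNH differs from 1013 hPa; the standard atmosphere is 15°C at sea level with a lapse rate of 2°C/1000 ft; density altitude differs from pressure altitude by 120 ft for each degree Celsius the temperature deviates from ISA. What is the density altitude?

1520 ft

Pressure altitude = 3680 + (1013 − 969) × 30 = 3680 + (+1320) = 5000 ft.
ISA temperature at 5000 ft = 15 − 2 × (5000/1000) = 5°C.
ISA deviation = -24 − 5 = -29°C.
Density altitude = 5000 + 120 × (-29) = 1520 ft.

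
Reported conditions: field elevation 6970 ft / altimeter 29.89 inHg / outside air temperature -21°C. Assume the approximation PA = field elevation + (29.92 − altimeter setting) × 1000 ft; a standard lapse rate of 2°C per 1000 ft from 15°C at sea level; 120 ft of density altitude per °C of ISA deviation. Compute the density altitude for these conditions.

4360 ft

Pressure altitude = 6970 + (29.92 − 29.89) × 1000 = 6970 + (+30) = 7000 ft.
ISA temperature at 7000 ft = 15 − 2 × (7000/1000) = 1°C.
ISA deviation = -21 − 1 = -22°C.
Density altitude = 7000 + 120 × (-22) = 4360 ft.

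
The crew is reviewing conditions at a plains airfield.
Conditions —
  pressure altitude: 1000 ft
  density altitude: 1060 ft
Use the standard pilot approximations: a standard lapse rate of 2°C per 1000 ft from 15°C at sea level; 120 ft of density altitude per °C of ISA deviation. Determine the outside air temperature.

13.5°C

Density altitude − pressure altitude = 1060 − 1000 = +60 ft.
At 120 ft/°C that is an ISA deviation of 60/120 = +0.5°C.
ISA temperature at 1000 ft = 15 − 2 × (1000/1000) = 13°C.
OAT = ISA + deviation = 13 + (+0.5) = 13.5°C.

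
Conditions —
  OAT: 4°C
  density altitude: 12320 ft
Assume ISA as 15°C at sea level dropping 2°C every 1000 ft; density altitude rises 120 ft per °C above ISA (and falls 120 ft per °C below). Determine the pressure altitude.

DA = PA + 120 × (OAT − (15 − 2·PA/1000)) = PA + 120·OAT − 1800 + 0.24·PA = 1.24·PA + 120·OAT − 1800.
So 1.24·PA = 12320 − 120 × 4 + 1800 = 13640.
PA = 13640 / 1.24 = 11000 ft.

11000 ft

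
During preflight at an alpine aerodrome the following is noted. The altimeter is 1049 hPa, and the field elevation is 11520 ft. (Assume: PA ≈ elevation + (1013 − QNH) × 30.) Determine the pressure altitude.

10440 ft

Pressure correction = (1013 − 1049) × 30 = -1080 ft.
Pressure altitude = 11520 + (-1080) = 10440 ft.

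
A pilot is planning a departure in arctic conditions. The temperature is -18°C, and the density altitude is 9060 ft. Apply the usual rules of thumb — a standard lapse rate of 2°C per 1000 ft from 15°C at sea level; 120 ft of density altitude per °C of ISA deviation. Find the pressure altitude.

10500 ft

DA = PA + 120 × (OAT − (15 − 2·PA/1000)) = PA + 120·OAT − 1800 + 0.24·PA = 1.24·PA + 120·OAT − 1800.
So 1.24·PA = 9060 − 120 × (-18) + 1800 = 13020.
PA = 13020 / 1.24 = 10500 ft.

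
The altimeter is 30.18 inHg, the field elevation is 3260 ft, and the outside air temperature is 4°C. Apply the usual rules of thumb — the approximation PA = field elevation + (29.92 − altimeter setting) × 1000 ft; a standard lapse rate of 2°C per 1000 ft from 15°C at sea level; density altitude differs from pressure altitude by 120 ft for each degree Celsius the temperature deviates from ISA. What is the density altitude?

2400 ft

Pressure altitude = 3260 + (29.92 − 30.18) × 1000 = 3260 + (-260) = 3000 ft.
ISA temperature at 3000 ft = 15 − 2 × (3000/1000) = 9°C.
ISA deviation = 4 − 9 = -5°C.
Density altitude = 3000 + 120 × (-5) = 2400 ft.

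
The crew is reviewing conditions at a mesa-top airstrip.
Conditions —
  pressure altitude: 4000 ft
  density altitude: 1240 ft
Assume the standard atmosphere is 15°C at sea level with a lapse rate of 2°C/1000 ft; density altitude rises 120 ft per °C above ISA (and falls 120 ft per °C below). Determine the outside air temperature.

-16°C

Density altitude − pressure altitude = 1240 − 4000 = -2760 ft.
At 120 ft/°C that is an ISA deviation of -2760/120 = -23°C.
ISA temperature at 4000 ft = 15 − 2 × (4000/1000) = 7°C.
OAT = ISA + deviation = 7 + (-23) = -16°C.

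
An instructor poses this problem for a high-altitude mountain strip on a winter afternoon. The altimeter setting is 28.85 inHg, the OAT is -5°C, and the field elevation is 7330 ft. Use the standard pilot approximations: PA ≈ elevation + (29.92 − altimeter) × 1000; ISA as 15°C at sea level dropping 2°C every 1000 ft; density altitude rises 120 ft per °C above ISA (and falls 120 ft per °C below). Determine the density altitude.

8016 ft

Pressure altitude = 7330 + (29.92 − 28.85) × 1000 = 7330 + (+1070) = 8400 ft.
ISA temperature at 8400 ft = 15 − 2 × (8400/1000) = -1.8°C.
ISA deviation = -5 − (-1.8) = -3.2°C.
Density altitude = 8400 + 120 × (-3.2) = 8016 ft.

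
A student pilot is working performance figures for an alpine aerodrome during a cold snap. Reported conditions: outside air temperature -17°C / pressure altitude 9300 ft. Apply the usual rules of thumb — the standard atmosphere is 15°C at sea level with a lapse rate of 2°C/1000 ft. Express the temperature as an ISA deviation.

ISA-13.4°C

ISA temperature at 9300 ft = 15 − 2 × (9300/1000) = -3.6°C.
Deviation = OAT − ISA = -17 − (-3.6) = -13.4°C.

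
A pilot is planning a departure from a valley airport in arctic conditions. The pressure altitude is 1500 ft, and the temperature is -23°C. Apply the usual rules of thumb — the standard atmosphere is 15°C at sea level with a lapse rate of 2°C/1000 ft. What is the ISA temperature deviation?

ISA temperature at 1500 ft = 15 − 2 × (1500/1000) = 12°C.
Deviation = OAT − ISA = -23 − 12 = -35°C.

ISA-35°C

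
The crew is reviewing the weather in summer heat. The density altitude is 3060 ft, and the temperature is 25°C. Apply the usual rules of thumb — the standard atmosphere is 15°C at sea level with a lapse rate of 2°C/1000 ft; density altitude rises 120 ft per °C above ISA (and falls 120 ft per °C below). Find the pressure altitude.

1500 ft

DA = PA + 120 × (OAT − (15 − 2·PA/1000)) = PA + 120·OAT − 1800 + 0.24·PA = 1.24·PA + 120·OAT − 1800.
So 1.24·PA = 3060 − 120 × 25 + 1800 = 1860.
PA = 1860 / 1.24 = 1500 ft.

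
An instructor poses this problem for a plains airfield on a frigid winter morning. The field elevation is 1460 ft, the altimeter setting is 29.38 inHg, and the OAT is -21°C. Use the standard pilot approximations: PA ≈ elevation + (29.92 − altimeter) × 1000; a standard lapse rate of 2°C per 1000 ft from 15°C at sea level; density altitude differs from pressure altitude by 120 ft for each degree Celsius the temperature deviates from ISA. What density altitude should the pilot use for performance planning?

Pressure altitude = 1460 + (29.92 − 29.38) × 1000 = 1460 + (+540) = 2000 ft.
ISA temperature at 2000 ft = 15 − 2 × (2000/1000) = 11°C.
ISA deviation = -21 − 11 = -32°C.
Density altitude = 2000 + 120 × (-32) = -1840 ft.

-1840 ft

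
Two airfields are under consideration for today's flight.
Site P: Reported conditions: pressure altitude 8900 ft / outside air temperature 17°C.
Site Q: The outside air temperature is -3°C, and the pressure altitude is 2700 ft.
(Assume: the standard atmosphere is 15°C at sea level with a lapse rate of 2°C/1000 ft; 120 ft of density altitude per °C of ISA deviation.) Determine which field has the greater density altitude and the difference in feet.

Site P by 10088 ft

Site P: ISA temp = -2.8°C, deviation +19.8°C, DA = 8900 + 120 × 19.8 = 11276 ft.
Site Q: ISA temp = 9.6°C, deviation -12.6°C, DA = 2700 + 120 × (-12.6) = 1188 ft.
Site P is higher by 11276 − 1188 = 10088 ft.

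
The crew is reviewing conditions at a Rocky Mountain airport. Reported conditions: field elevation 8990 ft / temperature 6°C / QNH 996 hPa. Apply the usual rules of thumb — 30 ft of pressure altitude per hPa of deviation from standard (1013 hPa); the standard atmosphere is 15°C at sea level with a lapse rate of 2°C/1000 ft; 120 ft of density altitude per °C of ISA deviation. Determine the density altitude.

Pressure altitude = 8990 + (1013 − 996) × 30 = 8990 + (+510) = 9500 ft.
ISA temperature at 9500 ft = 15 − 2 × (9500/1000) = -4°C.
ISA deviation = 6 − (-4) = +10°C.
Density altitude = 9500 + 120 × (10) = 10700 ft.

10700 ft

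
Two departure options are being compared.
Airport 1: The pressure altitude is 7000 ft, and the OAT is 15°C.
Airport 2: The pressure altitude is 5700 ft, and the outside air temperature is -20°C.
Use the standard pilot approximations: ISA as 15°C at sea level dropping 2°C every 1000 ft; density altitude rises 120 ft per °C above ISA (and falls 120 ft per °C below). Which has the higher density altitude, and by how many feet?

Airport 1: ISA temp = 1°C, deviation +14°C, DA = 7000 + 120 × 14 = 8680 ft.
Airport 2: ISA temp = 3.6°C, deviation -23.6°C, DA = 5700 + 120 × (-23.6) = 2868 ft.
Airport 1 is higher by 8680 − 2868 = 5812 ft.

Airport 1 by 5812 ft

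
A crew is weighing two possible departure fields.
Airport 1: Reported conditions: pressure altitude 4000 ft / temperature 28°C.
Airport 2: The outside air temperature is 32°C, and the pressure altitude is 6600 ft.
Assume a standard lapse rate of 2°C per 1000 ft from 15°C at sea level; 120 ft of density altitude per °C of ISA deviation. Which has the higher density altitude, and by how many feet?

Airport 2 by 3704 ft

Airport 1: ISA temp = 7°C, deviation +21°C, DA = 4000 + 120 × 21 = 6520 ft.
Airport 2: ISA temp = 1.8°C, deviation +30.2°C, DA = 6600 + 120 × 30.2 = 10224 ft.
Airport 2 is higher by 10224 − 6520 = 3704 ft.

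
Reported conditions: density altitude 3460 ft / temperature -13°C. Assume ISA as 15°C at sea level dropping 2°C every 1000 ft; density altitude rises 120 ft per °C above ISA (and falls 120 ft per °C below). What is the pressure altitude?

5500 ft

DA = PA + 120 × (OAT − (15 − 2·PA/1000)) = PA + 120·OAT − 1800 + 0.24·PA = 1.24·PA + 120·OAT − 1800.
So 1.24·PA = 3460 − 120 × (-13) + 1800 = 6820.
PA = 6820 / 1.24 = 5500 ft.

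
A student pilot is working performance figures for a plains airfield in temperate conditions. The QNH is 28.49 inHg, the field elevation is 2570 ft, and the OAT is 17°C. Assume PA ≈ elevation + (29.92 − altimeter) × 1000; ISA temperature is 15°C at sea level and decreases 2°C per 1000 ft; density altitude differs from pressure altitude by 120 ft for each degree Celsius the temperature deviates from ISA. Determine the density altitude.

5200 ft

Pressure altitude = 2570 + (29.92 − 28.49) × 1000 = 2570 + (+1430) = 4000 ft.
ISA temperature at 4000 ft = 15 − 2 × (4000/1000) = 7°C.
ISA deviation = 17 − 7 = +10°C.
Density altitude = 4000 + 120 × (10) = 5200 ft.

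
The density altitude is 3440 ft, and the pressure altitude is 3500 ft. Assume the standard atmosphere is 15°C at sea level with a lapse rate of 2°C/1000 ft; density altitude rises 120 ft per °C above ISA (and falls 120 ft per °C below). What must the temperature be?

Density altitude − pressure altitude = 3440 − 3500 = -60 ft.
At 120 ft/°C that is an ISA deviation of -60/120 = -0.5°C.
ISA temperature at 3500 ft = 15 − 2 × (3500/1000) = 8°C.
OAT = ISA + deviation = 8 + (-0.5) = 7.5°C.

7.5°C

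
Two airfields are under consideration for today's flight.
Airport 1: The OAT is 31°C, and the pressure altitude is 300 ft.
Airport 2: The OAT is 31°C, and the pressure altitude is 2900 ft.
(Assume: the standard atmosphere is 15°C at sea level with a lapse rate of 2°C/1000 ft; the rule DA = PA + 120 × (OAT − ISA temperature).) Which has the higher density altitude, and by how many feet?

Airport 1: ISA temp = 14.4°C, deviation +16.6°C, DA = 300 + 120 × 16.6 = 2292 ft.
Airport 2: ISA temp = 9.2°C, deviation +21.8°C, DA = 2900 + 120 × 21.8 = 5516 ft.
Airport 2 is higher by 5516 − 2292 = 3224 ft.

Airport 2 by 3224 ft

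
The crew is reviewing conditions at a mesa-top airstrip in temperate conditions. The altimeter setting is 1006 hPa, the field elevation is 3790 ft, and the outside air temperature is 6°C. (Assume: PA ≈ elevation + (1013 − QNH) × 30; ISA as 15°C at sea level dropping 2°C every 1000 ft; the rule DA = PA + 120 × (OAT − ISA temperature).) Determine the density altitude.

Pressure altitude = 3790 + (1013 − 1006) × 30 = 3790 + (+210) = 4000 ft.
ISA temperature at 4000 ft = 15 − 2 × (4000/1000) = 7°C.
ISA deviation = 6 − 7 = -1°C.
Density altitude = 4000 + 120 × (-1) = 3880 ft.

3880 ft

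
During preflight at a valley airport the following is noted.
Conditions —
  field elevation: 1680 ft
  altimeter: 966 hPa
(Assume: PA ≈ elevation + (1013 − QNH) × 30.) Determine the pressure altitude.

3090 ft

Pressure correction = (1013 − 966) × 30 = +1410 ft.
Pressure altitude = 1680 + (+1410) = 3090 ft.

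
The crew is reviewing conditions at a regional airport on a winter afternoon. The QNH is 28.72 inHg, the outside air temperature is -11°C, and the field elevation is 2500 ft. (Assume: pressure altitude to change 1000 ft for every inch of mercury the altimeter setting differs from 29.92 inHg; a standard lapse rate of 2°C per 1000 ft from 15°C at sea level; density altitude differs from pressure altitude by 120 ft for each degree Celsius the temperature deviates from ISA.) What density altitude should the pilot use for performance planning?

Pressure altitude = 2500 + (29.92 − 28.72) × 1000 = 2500 + (+1200) = 3700 ft.
ISA temperature at 3700 ft = 15 − 2 × (3700/1000) = 7.6°C.
ISA deviation = -11 − 7.6 = -18.6°C.
Density altitude = 3700 + 120 × (-18.6) = 1468 ft.

1468 ft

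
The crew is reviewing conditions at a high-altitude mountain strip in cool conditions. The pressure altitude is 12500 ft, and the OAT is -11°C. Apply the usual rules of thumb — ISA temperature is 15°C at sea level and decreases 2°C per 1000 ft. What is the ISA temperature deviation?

ISA-1°C

ISA temperature at 12500 ft = 15 − 2 × (12500/1000) = -10°C.
Deviation = OAT − ISA = -11 − (-10) = -1°C.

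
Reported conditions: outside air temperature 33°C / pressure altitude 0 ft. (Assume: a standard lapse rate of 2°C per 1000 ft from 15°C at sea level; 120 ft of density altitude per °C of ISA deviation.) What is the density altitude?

ISA temperature at 0 ft = 15 − 2 × (0/1000) = 15°C.
ISA deviation = 33 − 15 = +18°C.
Density altitude = 0 + 120 × (18) = 0 + (+2160) = 2160 ft.

2160 ft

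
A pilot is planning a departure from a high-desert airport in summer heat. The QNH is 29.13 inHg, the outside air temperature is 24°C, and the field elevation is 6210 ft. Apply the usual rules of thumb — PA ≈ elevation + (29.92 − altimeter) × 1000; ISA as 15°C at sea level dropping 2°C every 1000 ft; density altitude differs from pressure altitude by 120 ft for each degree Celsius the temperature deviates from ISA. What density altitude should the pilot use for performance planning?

Pressure altitude = 6210 + (29.92 − 29.13) × 1000 = 6210 + (+790) = 7000 ft.
ISA temperature at 7000 ft = 15 − 2 × (7000/1000) = 1°C.
ISA deviation = 24 − 1 = +23°C.
Density altitude = 7000 + 120 × (23) = 9760 ft.

9760 ft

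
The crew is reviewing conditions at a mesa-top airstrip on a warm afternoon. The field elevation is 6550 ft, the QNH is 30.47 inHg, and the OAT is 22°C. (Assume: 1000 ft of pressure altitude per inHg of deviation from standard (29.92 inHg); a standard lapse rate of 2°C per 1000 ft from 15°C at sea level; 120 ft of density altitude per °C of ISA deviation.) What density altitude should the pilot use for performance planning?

8280 ft

Pressure altitude = 6550 + (29.92 − 30.47) × 1000 = 6550 + (-550) = 6000 ft.
ISA temperature at 6000 ft = 15 − 2 × (6000/1000) = 3°C.
ISA deviation = 22 − 3 = +19°C.
Density altitude = 6000 + 120 × (19) = 8280 ft.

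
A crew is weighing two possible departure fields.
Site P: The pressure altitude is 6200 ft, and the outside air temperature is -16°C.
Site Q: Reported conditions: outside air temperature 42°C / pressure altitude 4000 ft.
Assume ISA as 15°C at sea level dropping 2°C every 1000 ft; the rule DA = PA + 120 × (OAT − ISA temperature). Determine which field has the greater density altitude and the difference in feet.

Site P: ISA temp = 2.6°C, deviation -18.6°C, DA = 6200 + 120 × (-18.6) = 3968 ft.
Site Q: ISA temp = 7°C, deviation +35°C, DA = 4000 + 120 × 35 = 8200 ft.
Site Q is higher by 8200 − 3968 = 4232 ft.

Site Q by 4232 ft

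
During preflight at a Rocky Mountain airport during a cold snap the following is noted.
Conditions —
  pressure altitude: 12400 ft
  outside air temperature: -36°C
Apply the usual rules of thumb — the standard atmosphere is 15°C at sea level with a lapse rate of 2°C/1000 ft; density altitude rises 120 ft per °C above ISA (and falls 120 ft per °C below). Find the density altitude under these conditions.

9256 ft

ISA temperature at 12400 ft = 15 − 2 × (12400/1000) = -9.8°C.
ISA deviation = -36 − (-9.8) = -26.2°C.
Density altitude = 12400 + 120 × (-26.2) = 12400 + (-3144) = 9256 ft.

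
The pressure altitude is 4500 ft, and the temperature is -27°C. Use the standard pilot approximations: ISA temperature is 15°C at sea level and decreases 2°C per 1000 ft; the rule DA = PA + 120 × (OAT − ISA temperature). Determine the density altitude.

540 ft

ISA temperature at 4500 ft = 15 − 2 × (4500/1000) = 6°C.
ISA deviation = -27 − 6 = -33°C.
Density altitude = 4500 + 120 × (-33) = 4500 + (-3960) = 540 ft.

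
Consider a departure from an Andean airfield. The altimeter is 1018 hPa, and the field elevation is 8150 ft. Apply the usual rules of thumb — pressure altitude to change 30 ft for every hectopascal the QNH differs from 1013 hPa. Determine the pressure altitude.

Pressure correction = (1013 − 1018) × 30 = -150 ft.
Pressure altitude = 8150 + (-150) = 8000 ft.

8000 ft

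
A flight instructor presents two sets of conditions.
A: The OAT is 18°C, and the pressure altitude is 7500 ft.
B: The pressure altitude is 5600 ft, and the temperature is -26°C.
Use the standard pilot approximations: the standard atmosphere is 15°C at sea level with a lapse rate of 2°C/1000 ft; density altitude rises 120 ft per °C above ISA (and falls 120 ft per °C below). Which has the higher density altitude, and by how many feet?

A by 7636 ft

A: ISA temp = 0°C, deviation +18°C, DA = 7500 + 120 × 18 = 9660 ft.
B: ISA temp = 3.8°C, deviation -29.8°C, DA = 5600 + 120 × (-29.8) = 2024 ft.
A is higher by 9660 − 2024 = 7636 ft.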